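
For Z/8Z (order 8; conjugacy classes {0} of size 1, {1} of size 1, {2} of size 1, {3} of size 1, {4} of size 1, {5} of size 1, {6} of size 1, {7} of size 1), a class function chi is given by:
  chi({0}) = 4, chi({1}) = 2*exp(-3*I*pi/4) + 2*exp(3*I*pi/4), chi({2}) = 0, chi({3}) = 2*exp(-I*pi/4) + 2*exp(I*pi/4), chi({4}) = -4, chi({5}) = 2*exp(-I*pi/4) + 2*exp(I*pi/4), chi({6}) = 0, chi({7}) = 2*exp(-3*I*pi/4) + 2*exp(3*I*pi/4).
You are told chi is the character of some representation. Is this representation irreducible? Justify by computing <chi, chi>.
Not irreducible (reducible): <chi, chi> = 8 > 1.

Reasoning: <chi, chi> = (1/|G|) sum_C |C| * |chi(C)|^2 = (1/8)[1*|4|^2 + 1*|2*exp(-3*I*pi/4) + 2*exp(3*I*pi/4)|^2 + 1*|0|^2 + 1*|2*exp(-I*pi/4) + 2*exp(I*pi/4)|^2 + 1*|-4|^2 + 1*|2*exp(-I*pi/4) + 2*exp(I*pi/4)|^2 + 1*|0|^2 + 1*|2*exp(-3*I*pi/4) + 2*exp(3*I*pi/4)|^2]
  = (1/8)[(16) + (8) + (0) + (8) + (16) + (8) + (0) + (8)] = 64/8 = 8.
(Exp terms are combined using exp(i*s)*conj(exp(i*t)) = exp(i*(s-t)), and sums of them are collapsed using the identity that for every m > 1 the m distinct m-th roots of unity sum to 0, e.g. 1 + exp(2*I*pi/3) + exp(-2*I*pi/3) = 0.)
A character is irreducible iff <chi, chi> = 1, so this representation is reducible.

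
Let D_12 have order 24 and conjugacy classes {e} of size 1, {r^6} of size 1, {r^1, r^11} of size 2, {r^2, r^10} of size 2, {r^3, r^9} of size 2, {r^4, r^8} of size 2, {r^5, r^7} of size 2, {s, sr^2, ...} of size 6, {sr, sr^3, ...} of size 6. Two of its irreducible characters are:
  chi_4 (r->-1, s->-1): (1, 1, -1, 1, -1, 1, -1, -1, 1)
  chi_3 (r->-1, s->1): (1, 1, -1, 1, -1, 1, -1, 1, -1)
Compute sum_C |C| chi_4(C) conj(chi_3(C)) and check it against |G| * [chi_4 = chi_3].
Sum = 0; so <chi_4, chi_3> = 0 (distinct irreducibles are orthogonal).

Compute term by term over conjugacy classes (|C| * chi_4(C) * conj(chi_3(C))):
  1*(1)*conj(1) + 1*(1)*conj(1) + 2*(-1)*conj(-1) + 2*(1)*conj(1) + 2*(-1)*conj(-1) + 2*(1)*conj(1) + 2*(-1)*conj(-1) + 6*(-1)*conj(1) + 6*(1)*conj(-1)
  = (1) + (1) + (2) + (2) + (2) + (2) + (2) + (-6) + (-6)
  = 0.
Dividing by |G| = 24 gives 0/24 = 0, matching the row-orthogonality relation <chi_4, chi_3> = [chi_4 = chi_3].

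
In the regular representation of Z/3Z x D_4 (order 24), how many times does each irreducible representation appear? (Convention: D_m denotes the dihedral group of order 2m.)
Each irreducible V_i of dimension d_i appears with multiplicity d_i, i.e. rho_reg = (direct sum over all irreducibles V_i) d_i V_i. The irreducible dimensions for Z/3Z x D_4 are 1, 1, 1, 1, 1, 1, 1, 1, 1, 1, 1, 1, 2, 2, 2: 12 irreducibles of dimension 1, each with multiplicity 1; 3 irreducibles of dimension 2, each with multiplicity 2. Total dimension 12*1*1 + 3*2*2 = 24 = |G|.

Working: General theorem: in the regular representation of a finite group G, each irreducible appears with multiplicity equal to its dimension. Check: dim(rho_reg) = sum d_i^2 = 1 + 1 + 1 + 1 + 1 + 1 + 1 + 1 + 1 + 1 + 1 + 1 + 4 + 4 + 4 = 24 = |G|.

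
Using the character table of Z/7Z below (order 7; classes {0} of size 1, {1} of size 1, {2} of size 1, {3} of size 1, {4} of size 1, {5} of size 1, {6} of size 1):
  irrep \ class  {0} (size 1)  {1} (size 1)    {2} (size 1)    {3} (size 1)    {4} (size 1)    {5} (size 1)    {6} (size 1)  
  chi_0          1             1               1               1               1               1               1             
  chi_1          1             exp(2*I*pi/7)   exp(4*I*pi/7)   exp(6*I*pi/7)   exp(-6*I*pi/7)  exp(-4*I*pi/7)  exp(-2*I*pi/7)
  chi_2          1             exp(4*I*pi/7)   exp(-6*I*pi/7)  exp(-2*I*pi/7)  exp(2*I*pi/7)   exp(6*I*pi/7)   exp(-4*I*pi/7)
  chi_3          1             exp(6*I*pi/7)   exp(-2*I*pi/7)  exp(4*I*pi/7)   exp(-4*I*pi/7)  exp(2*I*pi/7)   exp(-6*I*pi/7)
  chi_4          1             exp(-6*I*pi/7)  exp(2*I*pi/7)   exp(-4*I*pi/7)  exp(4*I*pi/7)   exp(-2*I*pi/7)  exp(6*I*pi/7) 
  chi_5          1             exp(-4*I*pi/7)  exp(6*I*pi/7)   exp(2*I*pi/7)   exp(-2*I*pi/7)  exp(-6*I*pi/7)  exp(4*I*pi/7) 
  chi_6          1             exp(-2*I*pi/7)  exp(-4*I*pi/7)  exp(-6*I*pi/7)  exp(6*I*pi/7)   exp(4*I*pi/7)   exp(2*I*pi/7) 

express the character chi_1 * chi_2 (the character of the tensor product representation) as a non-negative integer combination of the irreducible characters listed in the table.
chi_1 tensor chi_2 = chi_3 (all other irreducibles have multiplicity 0).

Argument: The character of a tensor product is the pointwise product (chi_1 * chi_2)(C) = chi_1(C) * chi_2(C):
  {0}: (1)*(1), {1}: (exp(2*I*pi/7))*(exp(4*I*pi/7)), {2}: (exp(4*I*pi/7))*(exp(-6*I*pi/7)), {3}: (exp(6*I*pi/7))*(exp(-2*I*pi/7)), {4}: (exp(-6*I*pi/7))*(exp(2*I*pi/7)), {5}: (exp(-4*I*pi/7))*(exp(6*I*pi/7)), {6}: (exp(-2*I*pi/7))*(exp(-4*I*pi/7))
so (chi_1 * chi_2) takes values
  {0} -> 1, {1} -> exp(6*I*pi/7), {2} -> exp(-2*I*pi/7), {3} -> exp(4*I*pi/7), {4} -> exp(-4*I*pi/7), {5} -> exp(2*I*pi/7), {6} -> exp(-6*I*pi/7).
Now take the inner product of this character with each irreducible chi from the table, <chi_1*chi_2, chi> = (1/7) sum_C |C| (chi_1*chi_2)(C) conj(chi(C)):
  <chi_1*chi_2, chi_0> = (1/7)[1*(1)*conj(1) + 1*(exp(6*I*pi/7))*conj(1) + 1*(exp(-2*I*pi/7))*conj(1) + 1*(exp(4*I*pi/7))*conj(1) + 1*(exp(-4*I*pi/7))*conj(1) + 1*(exp(2*I*pi/7))*conj(1) + 1*(exp(-6*I*pi/7))*conj(1)]
      = (1/7)[(1) + (exp(6*I*pi/7)) + (exp(-2*I*pi/7)) + (exp(4*I*pi/7)) + (exp(-4*I*pi/7)) + (exp(2*I*pi/7)) + (exp(-6*I*pi/7))] = 0/7 = 0
  <chi_1*chi_2, chi_1> = (1/7)[1*(1)*conj(1) + 1*(exp(6*I*pi/7))*conj(exp(2*I*pi/7)) + 1*(exp(-2*I*pi/7))*conj(exp(4*I*pi/7)) + 1*(exp(4*I*pi/7))*conj(exp(6*I*pi/7)) + 1*(exp(-4*I*pi/7))*conj(exp(-6*I*pi/7)) + 1*(exp(2*I*pi/7))*conj(exp(-4*I*pi/7)) + 1*(exp(-6*I*pi/7))*conj(exp(-2*I*pi/7))]
      = (1/7)[(1) + (exp(4*I*pi/7)) + (exp(-6*I*pi/7)) + (exp(-2*I*pi/7)) + (exp(2*I*pi/7)) + (exp(6*I*pi/7)) + (exp(-4*I*pi/7))] = 0/7 = 0
  <chi_1*chi_2, chi_2> = (1/7)[1*(1)*conj(1) + 1*(exp(6*I*pi/7))*conj(exp(4*I*pi/7)) + 1*(exp(-2*I*pi/7))*conj(exp(-6*I*pi/7)) + 1*(exp(4*I*pi/7))*conj(exp(-2*I*pi/7)) + 1*(exp(-4*I*pi/7))*conj(exp(2*I*pi/7)) + 1*(exp(2*I*pi/7))*conj(exp(6*I*pi/7)) + 1*(exp(-6*I*pi/7))*conj(exp(-4*I*pi/7))]
      = (1/7)[(1) + (exp(2*I*pi/7)) + (exp(4*I*pi/7)) + (exp(6*I*pi/7)) + (exp(-6*I*pi/7)) + (exp(-4*I*pi/7)) + (exp(-2*I*pi/7))] = 0/7 = 0
  <chi_1*chi_2, chi_3> = (1/7)[1*(1)*conj(1) + 1*(exp(6*I*pi/7))*conj(exp(6*I*pi/7)) + 1*(exp(-2*I*pi/7))*conj(exp(-2*I*pi/7)) + 1*(exp(4*I*pi/7))*conj(exp(4*I*pi/7)) + 1*(exp(-4*I*pi/7))*conj(exp(-4*I*pi/7)) + 1*(exp(2*I*pi/7))*conj(exp(2*I*pi/7)) + 1*(exp(-6*I*pi/7))*conj(exp(-6*I*pi/7))]
      = (1/7)[(1) + (1) + (1) + (1) + (1) + (1) + (1)] = 7/7 = 1
  <chi_1*chi_2, chi_4> = (1/7)[1*(1)*conj(1) + 1*(exp(6*I*pi/7))*conj(exp(-6*I*pi/7)) + 1*(exp(-2*I*pi/7))*conj(exp(2*I*pi/7)) + 1*(exp(4*I*pi/7))*conj(exp(-4*I*pi/7)) + 1*(exp(-4*I*pi/7))*conj(exp(4*I*pi/7)) + 1*(exp(2*I*pi/7))*conj(exp(-2*I*pi/7)) + 1*(exp(-6*I*pi/7))*conj(exp(6*I*pi/7))]
      = (1/7)[(1) + (exp(-2*I*pi/7)) + (exp(-4*I*pi/7)) + (exp(-6*I*pi/7)) + (exp(6*I*pi/7)) + (exp(4*I*pi/7)) + (exp(2*I*pi/7))] = 0/7 = 0
  <chi_1*chi_2, chi_5> = (1/7)[1*(1)*conj(1) + 1*(exp(6*I*pi/7))*conj(exp(-4*I*pi/7)) + 1*(exp(-2*I*pi/7))*conj(exp(6*I*pi/7)) + 1*(exp(4*I*pi/7))*conj(exp(2*I*pi/7)) + 1*(exp(-4*I*pi/7))*conj(exp(-2*I*pi/7)) + 1*(exp(2*I*pi/7))*conj(exp(-6*I*pi/7)) + 1*(exp(-6*I*pi/7))*conj(exp(4*I*pi/7))]
      = (1/7)[(1) + (exp(-4*I*pi/7)) + (exp(6*I*pi/7)) + (exp(2*I*pi/7)) + (exp(-2*I*pi/7)) + (exp(-6*I*pi/7)) + (exp(4*I*pi/7))] = 0/7 = 0
  <chi_1*chi_2, chi_6> = (1/7)[1*(1)*conj(1) + 1*(exp(6*I*pi/7))*conj(exp(-2*I*pi/7)) + 1*(exp(-2*I*pi/7))*conj(exp(-4*I*pi/7)) + 1*(exp(4*I*pi/7))*conj(exp(-6*I*pi/7)) + 1*(exp(-4*I*pi/7))*conj(exp(6*I*pi/7)) + 1*(exp(2*I*pi/7))*conj(exp(4*I*pi/7)) + 1*(exp(-6*I*pi/7))*conj(exp(2*I*pi/7))]
      = (1/7)[(1) + (exp(-6*I*pi/7)) + (exp(2*I*pi/7)) + (exp(-4*I*pi/7)) + (exp(4*I*pi/7)) + (exp(-2*I*pi/7)) + (exp(6*I*pi/7))] = 0/7 = 0
(Exp terms are combined using exp(i*s)*conj(exp(i*t)) = exp(i*(s-t)), and sums of them are collapsed using the identity that for every m > 1 the m distinct m-th roots of unity sum to 0, e.g. 1 + exp(2*I*pi/3) + exp(-2*I*pi/3) = 0.)
Hence the multiplicities are chi_3: 1. Dimension check: dim(chi_1)*dim(chi_2) = 1*1 = 1 and sum (mult * dim) = 1*1 = 1.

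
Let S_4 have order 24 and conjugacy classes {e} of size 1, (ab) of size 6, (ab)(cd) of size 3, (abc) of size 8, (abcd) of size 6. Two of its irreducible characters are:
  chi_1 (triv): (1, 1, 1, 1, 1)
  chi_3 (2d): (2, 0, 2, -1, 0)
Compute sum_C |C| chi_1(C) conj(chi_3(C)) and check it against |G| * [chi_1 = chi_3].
Sum = 0; so <chi_1, chi_3> = 0 (distinct irreducibles are orthogonal).

Why: Compute term by term over conjugacy classes (|C| * chi_1(C) * conj(chi_3(C))):
  1*(1)*conj(2) + 6*(1)*conj(0) + 3*(1)*conj(2) + 8*(1)*conj(-1) + 6*(1)*conj(0)
  = (2) + (0) + (6) + (-8) + (0)
  = 0.
Dividing by |G| = 24 gives 0/24 = 0, matching the row-orthogonality relation <chi_1, chi_3> = [chi_1 = chi_3].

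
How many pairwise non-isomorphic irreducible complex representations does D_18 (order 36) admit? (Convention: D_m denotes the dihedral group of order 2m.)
12

The number of irreducible complex representations of a finite group equals its number of conjugacy classes. D_18 has 12 conjugacy classes (n/2 + 3 for n even), so D_18 (order 36) has exactly 12 irreducible complex representations.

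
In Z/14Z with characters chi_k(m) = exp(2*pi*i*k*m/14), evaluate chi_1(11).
chi_1(11) = zeta_14^11 = exp(-3*I*pi/7)

chi_1(11) = zeta_14^(1*11) = zeta_14^11. Since zeta_14^14 = 1, this equals zeta_14^11 = exp(2*pi*i*11/14) = exp(-3*I*pi/7).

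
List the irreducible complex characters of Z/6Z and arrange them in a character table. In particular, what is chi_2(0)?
Character table of Z/6Z (irreps indexed chi_0,...,chi_5 with chi_k(m) = zeta_6^(k*m), zeta_6 = exp(2*pi*i/6)):
  irrep \ class  {0} (size 1)  {1} (size 1)    {2} (size 1)    {3} (size 1)  {4} (size 1)    {5} (size 1)  
  chi_0          1             1               1               1             1               1             
  chi_1          1             exp(I*pi/3)     exp(2*I*pi/3)   -1            exp(-2*I*pi/3)  exp(-I*pi/3)  
  chi_2          1             exp(2*I*pi/3)   exp(-2*I*pi/3)  1             exp(2*I*pi/3)   exp(-2*I*pi/3)
  chi_3          1             -1              1               -1            1               -1            
  chi_4          1             exp(-2*I*pi/3)  exp(2*I*pi/3)   1             exp(-2*I*pi/3)  exp(2*I*pi/3) 
  chi_5          1             exp(-I*pi/3)    exp(-2*I*pi/3)  -1            exp(2*I*pi/3)   exp(I*pi/3)   

Spot check: chi_2(0) = zeta_6^(2*0) = zeta_6^0 = 1.

Working: Z/6Z is abelian, so all 6 irreducible complex representations are 1-dimensional. They are given by chi_k(m) = zeta_6^(k*m) for k = 0,...,5. Row orthogonality: sum_m chi_k(m) conj(chi_l(m)) = 6 * [k = l].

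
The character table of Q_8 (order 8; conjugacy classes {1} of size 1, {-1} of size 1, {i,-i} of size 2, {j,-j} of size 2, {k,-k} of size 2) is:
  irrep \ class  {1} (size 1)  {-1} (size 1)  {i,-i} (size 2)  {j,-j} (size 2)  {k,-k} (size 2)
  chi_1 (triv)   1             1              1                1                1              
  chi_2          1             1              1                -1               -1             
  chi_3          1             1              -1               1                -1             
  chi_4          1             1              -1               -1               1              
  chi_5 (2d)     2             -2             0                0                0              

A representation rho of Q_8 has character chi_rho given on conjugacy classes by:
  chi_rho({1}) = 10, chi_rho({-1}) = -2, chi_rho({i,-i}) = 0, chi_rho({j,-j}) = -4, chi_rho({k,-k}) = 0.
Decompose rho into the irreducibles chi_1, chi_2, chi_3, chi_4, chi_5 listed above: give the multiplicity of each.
Multiplicities: chi_1: 0, chi_2: 2, chi_3: 0, chi_4: 2, chi_5: 3.

Justification: Use <chi_rho, chi> = (1/|G|) sum_C |C| * chi_rho(C) * conj(chi(C)) with |G| = 8 for each irreducible chi in the table:
  <chi_rho, chi_1> = (1/8)[1*(10)*conj(1) + 1*(-2)*conj(1) + 2*(0)*conj(1) + 2*(-4)*conj(1) + 2*(0)*conj(1)]
      = (1/8)[(10) + (-2) + (0) + (-8) + (0)] = 0/8 = 0
  <chi_rho, chi_2> = (1/8)[1*(10)*conj(1) + 1*(-2)*conj(1) + 2*(0)*conj(1) + 2*(-4)*conj(-1) + 2*(0)*conj(-1)]
      = (1/8)[(10) + (-2) + (0) + (8) + (0)] = 16/8 = 2
  <chi_rho, chi_3> = (1/8)[1*(10)*conj(1) + 1*(-2)*conj(1) + 2*(0)*conj(-1) + 2*(-4)*conj(1) + 2*(0)*conj(-1)]
      = (1/8)[(10) + (-2) + (0) + (-8) + (0)] = 0/8 = 0
  <chi_rho, chi_4> = (1/8)[1*(10)*conj(1) + 1*(-2)*conj(1) + 2*(0)*conj(-1) + 2*(-4)*conj(-1) + 2*(0)*conj(1)]
      = (1/8)[(10) + (-2) + (0) + (8) + (0)] = 16/8 = 2
  <chi_rho, chi_5> = (1/8)[1*(10)*conj(2) + 1*(-2)*conj(-2) + 2*(0)*conj(0) + 2*(-4)*conj(0) + 2*(0)*conj(0)]
      = (1/8)[(20) + (4) + (0) + (0) + (0)] = 24/8 = 3
Dimension check: dim(rho) = sum (mult * dim) = 0*1 + 2*1 + 0*1 + 2*1 + 3*2 = 10 = chi_rho(e) = 10.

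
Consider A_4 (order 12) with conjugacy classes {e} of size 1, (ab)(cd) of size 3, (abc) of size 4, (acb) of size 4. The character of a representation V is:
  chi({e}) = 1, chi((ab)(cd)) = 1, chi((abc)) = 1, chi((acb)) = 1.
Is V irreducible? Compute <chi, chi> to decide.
Irreducible: <chi, chi> = 1.

Solution. <chi, chi> = (1/|G|) sum_C |C| * |chi(C)|^2 = (1/12)[1*|1|^2 + 3*|1|^2 + 4*|1|^2 + 4*|1|^2]
  = (1/12)[(1) + (3) + (4) + (4)] = 12/12 = 1.
(Exp terms are combined using exp(i*s)*conj(exp(i*t)) = exp(i*(s-t)), and sums of them are collapsed using the identity that for every m > 1 the m distinct m-th roots of unity sum to 0, e.g. 1 + exp(2*I*pi/3) + exp(-2*I*pi/3) = 0.)
A character is irreducible iff <chi, chi> = 1, so this representation is irreducible.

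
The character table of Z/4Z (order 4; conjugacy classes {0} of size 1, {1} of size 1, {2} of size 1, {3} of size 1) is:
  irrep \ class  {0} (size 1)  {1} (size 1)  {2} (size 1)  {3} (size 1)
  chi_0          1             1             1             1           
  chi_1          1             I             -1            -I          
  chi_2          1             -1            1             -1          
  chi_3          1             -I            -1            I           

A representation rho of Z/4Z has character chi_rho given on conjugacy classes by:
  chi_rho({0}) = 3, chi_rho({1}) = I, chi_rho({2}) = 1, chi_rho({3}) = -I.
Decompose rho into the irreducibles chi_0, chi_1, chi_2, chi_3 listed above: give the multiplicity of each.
Multiplicities: chi_0: 1, chi_1: 1, chi_2: 1, chi_3: 0.

Solution. Use <chi_rho, chi> = (1/|G|) sum_C |C| * chi_rho(C) * conj(chi(C)) with |G| = 4 for each irreducible chi in the table:
  <chi_rho, chi_0> = (1/4)[1*(3)*conj(1) + 1*(I)*conj(1) + 1*(1)*conj(1) + 1*(-I)*conj(1)]
      = (1/4)[(3) + (I) + (1) + (-I)] = 4/4 = 1
  <chi_rho, chi_1> = (1/4)[1*(3)*conj(1) + 1*(I)*conj(I) + 1*(1)*conj(-1) + 1*(-I)*conj(-I)]
      = (1/4)[(3) + (1) + (-1) + (1)] = 4/4 = 1
  <chi_rho, chi_2> = (1/4)[1*(3)*conj(1) + 1*(I)*conj(-1) + 1*(1)*conj(1) + 1*(-I)*conj(-1)]
      = (1/4)[(3) + (-I) + (1) + (I)] = 4/4 = 1
  <chi_rho, chi_3> = (1/4)[1*(3)*conj(1) + 1*(I)*conj(-I) + 1*(1)*conj(-1) + 1*(-I)*conj(I)]
      = (1/4)[(3) + (-1) + (-1) + (-1)] = 0/4 = 0
(Exp terms are combined using exp(i*s)*conj(exp(i*t)) = exp(i*(s-t)), and sums of them are collapsed using the identity that for every m > 1 the m distinct m-th roots of unity sum to 0, e.g. 1 + exp(2*I*pi/3) + exp(-2*I*pi/3) = 0.)
Dimension check: dim(rho) = sum (mult * dim) = 1*1 + 1*1 + 1*1 + 0*1 = 3 = chi_rho(e) = 3.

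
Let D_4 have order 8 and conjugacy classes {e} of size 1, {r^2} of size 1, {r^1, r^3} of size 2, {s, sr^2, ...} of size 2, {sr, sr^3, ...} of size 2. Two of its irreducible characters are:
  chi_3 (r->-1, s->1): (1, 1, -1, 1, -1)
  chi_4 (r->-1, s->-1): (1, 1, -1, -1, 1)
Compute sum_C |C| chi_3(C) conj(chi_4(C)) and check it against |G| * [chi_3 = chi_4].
Sum = 0; so <chi_3, chi_4> = 0 (distinct irreducibles are orthogonal).

Reasoning: Compute term by term over conjugacy classes (|C| * chi_3(C) * conj(chi_4(C))):
  1*(1)*conj(1) + 1*(1)*conj(1) + 2*(-1)*conj(-1) + 2*(1)*conj(-1) + 2*(-1)*conj(1)
  = (1) + (1) + (2) + (-2) + (-2)
  = 0.
Dividing by |G| = 8 gives 0/8 = 0, matching the row-orthogonality relation <chi_3, chi_4> = [chi_3 = chi_4].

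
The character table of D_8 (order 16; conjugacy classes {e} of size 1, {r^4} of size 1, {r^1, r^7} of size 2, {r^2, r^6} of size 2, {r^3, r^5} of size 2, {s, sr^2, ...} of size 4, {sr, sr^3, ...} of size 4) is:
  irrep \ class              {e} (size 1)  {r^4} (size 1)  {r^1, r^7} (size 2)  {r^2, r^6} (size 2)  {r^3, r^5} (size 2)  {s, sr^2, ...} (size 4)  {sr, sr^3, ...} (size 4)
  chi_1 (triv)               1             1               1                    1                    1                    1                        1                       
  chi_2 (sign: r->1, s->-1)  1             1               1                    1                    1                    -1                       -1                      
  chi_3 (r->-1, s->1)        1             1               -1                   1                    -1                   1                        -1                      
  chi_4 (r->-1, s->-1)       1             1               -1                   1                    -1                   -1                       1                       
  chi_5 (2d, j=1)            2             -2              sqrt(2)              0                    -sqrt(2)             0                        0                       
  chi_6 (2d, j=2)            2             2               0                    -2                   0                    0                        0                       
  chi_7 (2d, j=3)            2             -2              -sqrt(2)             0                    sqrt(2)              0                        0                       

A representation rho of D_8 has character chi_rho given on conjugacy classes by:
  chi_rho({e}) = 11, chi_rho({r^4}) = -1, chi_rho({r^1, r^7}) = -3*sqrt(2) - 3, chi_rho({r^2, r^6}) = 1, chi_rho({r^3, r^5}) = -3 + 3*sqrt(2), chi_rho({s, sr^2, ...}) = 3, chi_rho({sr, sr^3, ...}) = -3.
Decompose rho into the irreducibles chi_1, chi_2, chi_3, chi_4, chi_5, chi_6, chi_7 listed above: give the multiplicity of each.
Multiplicities: chi_1: 0, chi_2: 0, chi_3: 3, chi_4: 0, chi_5: 0, chi_6: 1, chi_7: 3.

Argument: Use <chi_rho, chi> = (1/|G|) sum_C |C| * chi_rho(C) * conj(chi(C)) with |G| = 16 for each irreducible chi in the table:
  <chi_rho, chi_1> = (1/16)[1*(11)*conj(1) + 1*(-1)*conj(1) + 2*(-3*sqrt(2) - 3)*conj(1) + 2*(1)*conj(1) + 2*(-3 + 3*sqrt(2))*conj(1) + 4*(3)*conj(1) + 4*(-3)*conj(1)]
      = (1/16)[(11) + (-1) + (-6*sqrt(2) - 6) + (2) + (-6 + 6*sqrt(2)) + (12) + (-12)] = 0/16 = 0
  <chi_rho, chi_2> = (1/16)[1*(11)*conj(1) + 1*(-1)*conj(1) + 2*(-3*sqrt(2) - 3)*conj(1) + 2*(1)*conj(1) + 2*(-3 + 3*sqrt(2))*conj(1) + 4*(3)*conj(-1) + 4*(-3)*conj(-1)]
      = (1/16)[(11) + (-1) + (-6*sqrt(2) - 6) + (2) + (-6 + 6*sqrt(2)) + (-12) + (12)] = 0/16 = 0
  <chi_rho, chi_3> = (1/16)[1*(11)*conj(1) + 1*(-1)*conj(1) + 2*(-3*sqrt(2) - 3)*conj(-1) + 2*(1)*conj(1) + 2*(-3 + 3*sqrt(2))*conj(-1) + 4*(3)*conj(1) + 4*(-3)*conj(-1)]
      = (1/16)[(11) + (-1) + (6 + 6*sqrt(2)) + (2) + (6 - 6*sqrt(2)) + (12) + (12)] = 48/16 = 3
  <chi_rho, chi_4> = (1/16)[1*(11)*conj(1) + 1*(-1)*conj(1) + 2*(-3*sqrt(2) - 3)*conj(-1) + 2*(1)*conj(1) + 2*(-3 + 3*sqrt(2))*conj(-1) + 4*(3)*conj(-1) + 4*(-3)*conj(1)]
      = (1/16)[(11) + (-1) + (6 + 6*sqrt(2)) + (2) + (6 - 6*sqrt(2)) + (-12) + (-12)] = 0/16 = 0
  <chi_rho, chi_5> = (1/16)[1*(11)*conj(2) + 1*(-1)*conj(-2) + 2*(-3*sqrt(2) - 3)*conj(sqrt(2)) + 2*(1)*conj(0) + 2*(-3 + 3*sqrt(2))*conj(-sqrt(2)) + 4*(3)*conj(0) + 4*(-3)*conj(0)]
      = (1/16)[(22) + (2) + (-12 - 6*sqrt(2)) + (0) + (-12 + 6*sqrt(2)) + (0) + (0)] = 0/16 = 0
  <chi_rho, chi_6> = (1/16)[1*(11)*conj(2) + 1*(-1)*conj(2) + 2*(-3*sqrt(2) - 3)*conj(0) + 2*(1)*conj(-2) + 2*(-3 + 3*sqrt(2))*conj(0) + 4*(3)*conj(0) + 4*(-3)*conj(0)]
      = (1/16)[(22) + (-2) + (0) + (-4) + (0) + (0) + (0)] = 16/16 = 1
  <chi_rho, chi_7> = (1/16)[1*(11)*conj(2) + 1*(-1)*conj(-2) + 2*(-3*sqrt(2) - 3)*conj(-sqrt(2)) + 2*(1)*conj(0) + 2*(-3 + 3*sqrt(2))*conj(sqrt(2)) + 4*(3)*conj(0) + 4*(-3)*conj(0)]
      = (1/16)[(22) + (2) + (6*sqrt(2) + 12) + (0) + (12 - 6*sqrt(2)) + (0) + (0)] = 48/16 = 3
Dimension check: dim(rho) = sum (mult * dim) = 0*1 + 0*1 + 3*1 + 0*1 + 0*2 + 1*2 + 3*2 = 11 = chi_rho(e) = 11.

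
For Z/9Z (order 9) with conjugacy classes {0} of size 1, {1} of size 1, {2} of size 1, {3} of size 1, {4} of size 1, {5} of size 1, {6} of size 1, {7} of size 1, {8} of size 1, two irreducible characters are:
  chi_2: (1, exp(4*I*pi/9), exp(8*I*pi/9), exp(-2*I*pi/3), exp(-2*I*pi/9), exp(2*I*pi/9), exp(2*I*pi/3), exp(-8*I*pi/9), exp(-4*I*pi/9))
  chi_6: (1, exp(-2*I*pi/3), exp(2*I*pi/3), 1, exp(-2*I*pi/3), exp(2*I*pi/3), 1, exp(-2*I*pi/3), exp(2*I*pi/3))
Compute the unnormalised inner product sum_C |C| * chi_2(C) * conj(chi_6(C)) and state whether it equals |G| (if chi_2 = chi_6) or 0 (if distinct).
Sum = 0; so <chi_2, chi_6> = 0 (distinct irreducibles are orthogonal).

Proof sketch: Compute term by term over conjugacy classes (|C| * chi_2(C) * conj(chi_6(C))):
  1*(1)*conj(1) + 1*(exp(4*I*pi/9))*conj(exp(-2*I*pi/3)) + 1*(exp(8*I*pi/9))*conj(exp(2*I*pi/3)) + 1*(exp(-2*I*pi/3))*conj(1) + 1*(exp(-2*I*pi/9))*conj(exp(-2*I*pi/3)) + 1*(exp(2*I*pi/9))*conj(exp(2*I*pi/3)) + 1*(exp(2*I*pi/3))*conj(1) + 1*(exp(-8*I*pi/9))*conj(exp(-2*I*pi/3)) + 1*(exp(-4*I*pi/9))*conj(exp(2*I*pi/3))
  = (1) + (exp(-8*I*pi/9)) + (exp(2*I*pi/9)) + (exp(-2*I*pi/3)) + (exp(4*I*pi/9)) + (exp(-4*I*pi/9)) + (exp(2*I*pi/3)) + (exp(-2*I*pi/9)) + (exp(8*I*pi/9))
  = 0.
(Exp terms are combined using exp(i*s)*conj(exp(i*t)) = exp(i*(s-t)), and sums of them are collapsed using the identity that for every m > 1 the m distinct m-th roots of unity sum to 0, e.g. 1 + exp(2*I*pi/3) + exp(-2*I*pi/3) = 0.)
Dividing by |G| = 9 gives 0/9 = 0, matching the row-orthogonality relation <chi_2, chi_6> = [chi_2 = chi_6].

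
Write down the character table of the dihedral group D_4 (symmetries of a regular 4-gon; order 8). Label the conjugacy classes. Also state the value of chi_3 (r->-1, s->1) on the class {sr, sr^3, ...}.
Conjugacy classes: {e} of size 1, {r^2} of size 1, {r^1, r^3} of size 2, {s, sr^2, ...} of size 2, {sr, sr^3, ...} of size 2.
Character table:
  irrep \ class              {e} (size 1)  {r^2} (size 1)  {r^1, r^3} (size 2)  {s, sr^2, ...} (size 2)  {sr, sr^3, ...} (size 2)
  chi_1 (triv)               1             1               1                    1                        1                       
  chi_2 (sign: r->1, s->-1)  1             1               1                    -1                       -1                      
  chi_3 (r->-1, s->1)        1             1               -1                   1                        -1                      
  chi_4 (r->-1, s->-1)       1             1               -1                   -1                       1                       
  chi_5 (2d, j=1)            2             -2              0                    0                        0                       

Spot check: chi_3 (r->-1, s->1) on {sr, sr^3, ...} = -1.

Argument: D_4 has order 2*4 = 8 with 5 conjugacy classes, hence 5 irreducibles. Sum of squared dims 1 + 1 + 1 + 1 + 4 = 8 = |G|. Linear characters come from the abelianisation; the 2-dimensional irreps have character r^k -> 2*cos(2*pi*j*k/4), reflections -> 0.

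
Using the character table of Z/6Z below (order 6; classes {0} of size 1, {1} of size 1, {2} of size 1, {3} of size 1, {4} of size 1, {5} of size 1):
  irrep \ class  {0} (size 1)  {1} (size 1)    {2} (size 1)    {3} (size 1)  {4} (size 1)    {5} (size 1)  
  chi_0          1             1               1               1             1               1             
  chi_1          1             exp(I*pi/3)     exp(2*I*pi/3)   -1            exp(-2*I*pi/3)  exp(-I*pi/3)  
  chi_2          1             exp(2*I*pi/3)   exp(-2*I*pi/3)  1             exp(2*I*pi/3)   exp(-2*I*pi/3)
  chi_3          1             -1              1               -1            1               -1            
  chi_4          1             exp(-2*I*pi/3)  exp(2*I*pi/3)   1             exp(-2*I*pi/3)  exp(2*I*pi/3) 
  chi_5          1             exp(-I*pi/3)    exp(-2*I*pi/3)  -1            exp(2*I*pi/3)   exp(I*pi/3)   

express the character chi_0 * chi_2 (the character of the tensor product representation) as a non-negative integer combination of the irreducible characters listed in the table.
chi_0 tensor chi_2 = chi_2 (all other irreducibles have multiplicity 0).

Argument: The character of a tensor product is the pointwise product (chi_0 * chi_2)(C) = chi_0(C) * chi_2(C):
  {0}: (1)*(1), {1}: (1)*(exp(2*I*pi/3)), {2}: (1)*(exp(-2*I*pi/3)), {3}: (1)*(1), {4}: (1)*(exp(2*I*pi/3)), {5}: (1)*(exp(-2*I*pi/3))
so (chi_0 * chi_2) takes values
  {0} -> 1, {1} -> exp(2*I*pi/3), {2} -> exp(-2*I*pi/3), {3} -> 1, {4} -> exp(2*I*pi/3), {5} -> exp(-2*I*pi/3).
Now take the inner product of this character with each irreducible chi from the table, <chi_0*chi_2, chi> = (1/6) sum_C |C| (chi_0*chi_2)(C) conj(chi(C)):
  <chi_0*chi_2, chi_0> = (1/6)[1*(1)*conj(1) + 1*(exp(2*I*pi/3))*conj(1) + 1*(exp(-2*I*pi/3))*conj(1) + 1*(1)*conj(1) + 1*(exp(2*I*pi/3))*conj(1) + 1*(exp(-2*I*pi/3))*conj(1)]
      = (1/6)[(1) + (exp(2*I*pi/3)) + (exp(-2*I*pi/3)) + (1) + (exp(2*I*pi/3)) + (exp(-2*I*pi/3))] = 0/6 = 0
  <chi_0*chi_2, chi_1> = (1/6)[1*(1)*conj(1) + 1*(exp(2*I*pi/3))*conj(exp(I*pi/3)) + 1*(exp(-2*I*pi/3))*conj(exp(2*I*pi/3)) + 1*(1)*conj(-1) + 1*(exp(2*I*pi/3))*conj(exp(-2*I*pi/3)) + 1*(exp(-2*I*pi/3))*conj(exp(-I*pi/3))]
      = (1/6)[(1) + (exp(I*pi/3)) + (exp(2*I*pi/3)) + (-1) + (exp(-2*I*pi/3)) + (exp(-I*pi/3))] = 0/6 = 0
  <chi_0*chi_2, chi_2> = (1/6)[1*(1)*conj(1) + 1*(exp(2*I*pi/3))*conj(exp(2*I*pi/3)) + 1*(exp(-2*I*pi/3))*conj(exp(-2*I*pi/3)) + 1*(1)*conj(1) + 1*(exp(2*I*pi/3))*conj(exp(2*I*pi/3)) + 1*(exp(-2*I*pi/3))*conj(exp(-2*I*pi/3))]
      = (1/6)[(1) + (1) + (1) + (1) + (1) + (1)] = 6/6 = 1
  <chi_0*chi_2, chi_3> = (1/6)[1*(1)*conj(1) + 1*(exp(2*I*pi/3))*conj(-1) + 1*(exp(-2*I*pi/3))*conj(1) + 1*(1)*conj(-1) + 1*(exp(2*I*pi/3))*conj(1) + 1*(exp(-2*I*pi/3))*conj(-1)]
      = (1/6)[(1) + (-exp(2*I*pi/3)) + (exp(-2*I*pi/3)) + (-1) + (exp(2*I*pi/3)) + (-exp(-2*I*pi/3))] = 0/6 = 0
  <chi_0*chi_2, chi_4> = (1/6)[1*(1)*conj(1) + 1*(exp(2*I*pi/3))*conj(exp(-2*I*pi/3)) + 1*(exp(-2*I*pi/3))*conj(exp(2*I*pi/3)) + 1*(1)*conj(1) + 1*(exp(2*I*pi/3))*conj(exp(-2*I*pi/3)) + 1*(exp(-2*I*pi/3))*conj(exp(2*I*pi/3))]
      = (1/6)[(1) + (exp(-2*I*pi/3)) + (exp(2*I*pi/3)) + (1) + (exp(-2*I*pi/3)) + (exp(2*I*pi/3))] = 0/6 = 0
  <chi_0*chi_2, chi_5> = (1/6)[1*(1)*conj(1) + 1*(exp(2*I*pi/3))*conj(exp(-I*pi/3)) + 1*(exp(-2*I*pi/3))*conj(exp(-2*I*pi/3)) + 1*(1)*conj(-1) + 1*(exp(2*I*pi/3))*conj(exp(2*I*pi/3)) + 1*(exp(-2*I*pi/3))*conj(exp(I*pi/3))]
      = (1/6)[(1) + (-1) + (1) + (-1) + (1) + (-1)] = 0/6 = 0
(Exp terms are combined using exp(i*s)*conj(exp(i*t)) = exp(i*(s-t)), and sums of them are collapsed using the identity that for every m > 1 the m distinct m-th roots of unity sum to 0, e.g. 1 + exp(2*I*pi/3) + exp(-2*I*pi/3) = 0.)
Hence the multiplicities are chi_2: 1. Dimension check: dim(chi_0)*dim(chi_2) = 1*1 = 1 and sum (mult * dim) = 1*1 = 1.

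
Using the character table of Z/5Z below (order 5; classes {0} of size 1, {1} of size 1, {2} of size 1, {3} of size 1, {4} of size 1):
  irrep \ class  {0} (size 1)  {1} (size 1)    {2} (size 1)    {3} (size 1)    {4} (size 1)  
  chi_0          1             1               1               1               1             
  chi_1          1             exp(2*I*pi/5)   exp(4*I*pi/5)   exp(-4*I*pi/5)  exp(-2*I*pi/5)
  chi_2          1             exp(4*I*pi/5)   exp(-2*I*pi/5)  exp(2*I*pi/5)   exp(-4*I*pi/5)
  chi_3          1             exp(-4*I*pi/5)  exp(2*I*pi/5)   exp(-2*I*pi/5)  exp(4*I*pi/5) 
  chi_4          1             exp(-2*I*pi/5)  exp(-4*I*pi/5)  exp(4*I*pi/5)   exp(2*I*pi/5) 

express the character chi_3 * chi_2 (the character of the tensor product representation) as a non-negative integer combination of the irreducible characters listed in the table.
chi_3 tensor chi_2 = chi_0 (all other irreducibles have multiplicity 0).

Why: The character of a tensor product is the pointwise product (chi_3 * chi_2)(C) = chi_3(C) * chi_2(C):
  {0}: (1)*(1), {1}: (exp(-4*I*pi/5))*(exp(4*I*pi/5)), {2}: (exp(2*I*pi/5))*(exp(-2*I*pi/5)), {3}: (exp(-2*I*pi/5))*(exp(2*I*pi/5)), {4}: (exp(4*I*pi/5))*(exp(-4*I*pi/5))
so (chi_3 * chi_2) takes values
  {0} -> 1, {1} -> 1, {2} -> 1, {3} -> 1, {4} -> 1.
Now take the inner product of this character with each irreducible chi from the table, <chi_3*chi_2, chi> = (1/5) sum_C |C| (chi_3*chi_2)(C) conj(chi(C)):
  <chi_3*chi_2, chi_0> = (1/5)[1*(1)*conj(1) + 1*(1)*conj(1) + 1*(1)*conj(1) + 1*(1)*conj(1) + 1*(1)*conj(1)]
      = (1/5)[(1) + (1) + (1) + (1) + (1)] = 5/5 = 1
  <chi_3*chi_2, chi_1> = (1/5)[1*(1)*conj(1) + 1*(1)*conj(exp(2*I*pi/5)) + 1*(1)*conj(exp(4*I*pi/5)) + 1*(1)*conj(exp(-4*I*pi/5)) + 1*(1)*conj(exp(-2*I*pi/5))]
      = (1/5)[(1) + (exp(-2*I*pi/5)) + (exp(-4*I*pi/5)) + (exp(4*I*pi/5)) + (exp(2*I*pi/5))] = 0/5 = 0
  <chi_3*chi_2, chi_2> = (1/5)[1*(1)*conj(1) + 1*(1)*conj(exp(4*I*pi/5)) + 1*(1)*conj(exp(-2*I*pi/5)) + 1*(1)*conj(exp(2*I*pi/5)) + 1*(1)*conj(exp(-4*I*pi/5))]
      = (1/5)[(1) + (exp(-4*I*pi/5)) + (exp(2*I*pi/5)) + (exp(-2*I*pi/5)) + (exp(4*I*pi/5))] = 0/5 = 0
  <chi_3*chi_2, chi_3> = (1/5)[1*(1)*conj(1) + 1*(1)*conj(exp(-4*I*pi/5)) + 1*(1)*conj(exp(2*I*pi/5)) + 1*(1)*conj(exp(-2*I*pi/5)) + 1*(1)*conj(exp(4*I*pi/5))]
      = (1/5)[(1) + (exp(4*I*pi/5)) + (exp(-2*I*pi/5)) + (exp(2*I*pi/5)) + (exp(-4*I*pi/5))] = 0/5 = 0
  <chi_3*chi_2, chi_4> = (1/5)[1*(1)*conj(1) + 1*(1)*conj(exp(-2*I*pi/5)) + 1*(1)*conj(exp(-4*I*pi/5)) + 1*(1)*conj(exp(4*I*pi/5)) + 1*(1)*conj(exp(2*I*pi/5))]
      = (1/5)[(1) + (exp(2*I*pi/5)) + (exp(4*I*pi/5)) + (exp(-4*I*pi/5)) + (exp(-2*I*pi/5))] = 0/5 = 0
(Exp terms are combined using exp(i*s)*conj(exp(i*t)) = exp(i*(s-t)), and sums of them are collapsed using the identity that for every m > 1 the m distinct m-th roots of unity sum to 0, e.g. 1 + exp(2*I*pi/3) + exp(-2*I*pi/3) = 0.)
Hence the multiplicities are chi_0: 1. Dimension check: dim(chi_3)*dim(chi_2) = 1*1 = 1 and sum (mult * dim) = 1*1 = 1.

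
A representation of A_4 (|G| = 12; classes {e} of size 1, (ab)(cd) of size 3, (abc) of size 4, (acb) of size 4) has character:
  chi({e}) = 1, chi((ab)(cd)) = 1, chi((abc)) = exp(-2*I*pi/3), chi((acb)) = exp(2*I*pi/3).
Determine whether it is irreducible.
Irreducible: <chi, chi> = 1.

Explanation: <chi, chi> = (1/|G|) sum_C |C| * |chi(C)|^2 = (1/12)[1*|1|^2 + 3*|1|^2 + 4*|exp(-2*I*pi/3)|^2 + 4*|exp(2*I*pi/3)|^2]
  = (1/12)[(1) + (3) + (4) + (4)] = 12/12 = 1.
(Exp terms are combined using exp(i*s)*conj(exp(i*t)) = exp(i*(s-t)), and sums of them are collapsed using the identity that for every m > 1 the m distinct m-th roots of unity sum to 0, e.g. 1 + exp(2*I*pi/3) + exp(-2*I*pi/3) = 0.)
A character is irreducible iff <chi, chi> = 1, so this representation is irreducible.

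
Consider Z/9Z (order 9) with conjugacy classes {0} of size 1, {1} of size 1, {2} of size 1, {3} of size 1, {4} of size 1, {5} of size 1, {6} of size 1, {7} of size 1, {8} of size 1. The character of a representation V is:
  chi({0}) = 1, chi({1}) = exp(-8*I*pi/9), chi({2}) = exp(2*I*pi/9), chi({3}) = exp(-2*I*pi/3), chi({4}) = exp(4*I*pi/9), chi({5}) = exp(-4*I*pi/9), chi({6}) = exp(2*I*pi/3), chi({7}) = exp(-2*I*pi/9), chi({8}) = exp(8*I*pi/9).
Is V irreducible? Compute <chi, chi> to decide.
Irreducible: <chi, chi> = 1.

<chi, chi> = (1/|G|) sum_C |C| * |chi(C)|^2 = (1/9)[1*|1|^2 + 1*|exp(-8*I*pi/9)|^2 + 1*|exp(2*I*pi/9)|^2 + 1*|exp(-2*I*pi/3)|^2 + 1*|exp(4*I*pi/9)|^2 + 1*|exp(-4*I*pi/9)|^2 + 1*|exp(2*I*pi/3)|^2 + 1*|exp(-2*I*pi/9)|^2 + 1*|exp(8*I*pi/9)|^2]
  = (1/9)[(1) + (1) + (1) + (1) + (1) + (1) + (1) + (1) + (1)] = 9/9 = 1.
(Exp terms are combined using exp(i*s)*conj(exp(i*t)) = exp(i*(s-t)), and sums of them are collapsed using the identity that for every m > 1 the m distinct m-th roots of unity sum to 0, e.g. 1 + exp(2*I*pi/3) + exp(-2*I*pi/3) = 0.)
A character is irreducible iff <chi, chi> = 1, so this representation is irreducible.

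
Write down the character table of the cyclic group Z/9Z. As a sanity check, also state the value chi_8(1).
Character table of Z/9Z (irreps indexed chi_0,...,chi_8 with chi_k(m) = zeta_9^(k*m), zeta_9 = exp(2*pi*i/9)):
  irrep \ class  {0} (size 1)  {1} (size 1)    {2} (size 1)    {3} (size 1)    {4} (size 1)    {5} (size 1)    {6} (size 1)    {7} (size 1)    {8} (size 1)  
  chi_0          1             1               1               1               1               1               1               1               1             
  chi_1          1             exp(2*I*pi/9)   exp(4*I*pi/9)   exp(2*I*pi/3)   exp(8*I*pi/9)   exp(-8*I*pi/9)  exp(-2*I*pi/3)  exp(-4*I*pi/9)  exp(-2*I*pi/9)
  chi_2          1             exp(4*I*pi/9)   exp(8*I*pi/9)   exp(-2*I*pi/3)  exp(-2*I*pi/9)  exp(2*I*pi/9)   exp(2*I*pi/3)   exp(-8*I*pi/9)  exp(-4*I*pi/9)
  chi_3          1             exp(2*I*pi/3)   exp(-2*I*pi/3)  1               exp(2*I*pi/3)   exp(-2*I*pi/3)  1               exp(2*I*pi/3)   exp(-2*I*pi/3)
  chi_4          1             exp(8*I*pi/9)   exp(-2*I*pi/9)  exp(2*I*pi/3)   exp(-4*I*pi/9)  exp(4*I*pi/9)   exp(-2*I*pi/3)  exp(2*I*pi/9)   exp(-8*I*pi/9)
  chi_5          1             exp(-8*I*pi/9)  exp(2*I*pi/9)   exp(-2*I*pi/3)  exp(4*I*pi/9)   exp(-4*I*pi/9)  exp(2*I*pi/3)   exp(-2*I*pi/9)  exp(8*I*pi/9) 
  chi_6          1             exp(-2*I*pi/3)  exp(2*I*pi/3)   1               exp(-2*I*pi/3)  exp(2*I*pi/3)   1               exp(-2*I*pi/3)  exp(2*I*pi/3) 
  chi_7          1             exp(-4*I*pi/9)  exp(-8*I*pi/9)  exp(2*I*pi/3)   exp(2*I*pi/9)   exp(-2*I*pi/9)  exp(-2*I*pi/3)  exp(8*I*pi/9)   exp(4*I*pi/9) 
  chi_8          1             exp(-2*I*pi/9)  exp(-4*I*pi/9)  exp(-2*I*pi/3)  exp(-8*I*pi/9)  exp(8*I*pi/9)   exp(2*I*pi/3)   exp(4*I*pi/9)   exp(2*I*pi/9) 

Spot check: chi_8(1) = zeta_9^(8*1) = zeta_9^8 = exp(-2*I*pi/9).

Argument: Z/9Z is abelian, so all 9 irreducible complex representations are 1-dimensional. They are given by chi_k(m) = zeta_9^(k*m) for k = 0,...,8. Row orthogonality: sum_m chi_k(m) conj(chi_l(m)) = 9 * [k = l].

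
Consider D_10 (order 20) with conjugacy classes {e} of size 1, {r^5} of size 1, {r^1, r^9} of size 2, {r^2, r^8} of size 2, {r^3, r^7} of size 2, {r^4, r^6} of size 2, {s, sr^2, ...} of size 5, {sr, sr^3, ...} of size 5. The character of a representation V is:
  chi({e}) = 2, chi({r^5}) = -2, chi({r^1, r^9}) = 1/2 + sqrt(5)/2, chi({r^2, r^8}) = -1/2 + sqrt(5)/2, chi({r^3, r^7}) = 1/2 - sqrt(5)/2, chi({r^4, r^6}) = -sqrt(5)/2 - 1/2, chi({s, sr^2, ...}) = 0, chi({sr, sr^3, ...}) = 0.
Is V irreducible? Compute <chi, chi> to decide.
Irreducible: <chi, chi> = 1.

Solution. <chi, chi> = (1/|G|) sum_C |C| * |chi(C)|^2 = (1/20)[1*|2|^2 + 1*|-2|^2 + 2*|1/2 + sqrt(5)/2|^2 + 2*|-1/2 + sqrt(5)/2|^2 + 2*|1/2 - sqrt(5)/2|^2 + 2*|-sqrt(5)/2 - 1/2|^2 + 5*|0|^2 + 5*|0|^2]
  = (1/20)[(4) + (4) + (sqrt(5) + 3) + (3 - sqrt(5)) + (3 - sqrt(5)) + (sqrt(5) + 3) + (0) + (0)] = 20/20 = 1.
A character is irreducible iff <chi, chi> = 1, so this representation is irreducible.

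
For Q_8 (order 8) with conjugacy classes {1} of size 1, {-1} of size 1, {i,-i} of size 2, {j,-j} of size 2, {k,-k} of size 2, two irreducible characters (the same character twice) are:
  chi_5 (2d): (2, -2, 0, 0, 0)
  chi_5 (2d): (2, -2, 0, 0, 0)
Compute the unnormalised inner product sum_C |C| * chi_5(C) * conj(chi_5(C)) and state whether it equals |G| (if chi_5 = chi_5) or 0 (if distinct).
Sum = 8 = |G| = 8; so <chi_5, chi_5> = 1 (norm-1 confirms irreducibility).

Compute term by term over conjugacy classes (|C| * chi_5(C) * conj(chi_5(C))):
  1*(2)*conj(2) + 1*(-2)*conj(-2) + 2*(0)*conj(0) + 2*(0)*conj(0) + 2*(0)*conj(0)
  = (4) + (4) + (0) + (0) + (0)
  = 8.
Dividing by |G| = 8 gives 8/8 = 1, matching the row-orthogonality relation <chi_5, chi_5> = [chi_5 = chi_5].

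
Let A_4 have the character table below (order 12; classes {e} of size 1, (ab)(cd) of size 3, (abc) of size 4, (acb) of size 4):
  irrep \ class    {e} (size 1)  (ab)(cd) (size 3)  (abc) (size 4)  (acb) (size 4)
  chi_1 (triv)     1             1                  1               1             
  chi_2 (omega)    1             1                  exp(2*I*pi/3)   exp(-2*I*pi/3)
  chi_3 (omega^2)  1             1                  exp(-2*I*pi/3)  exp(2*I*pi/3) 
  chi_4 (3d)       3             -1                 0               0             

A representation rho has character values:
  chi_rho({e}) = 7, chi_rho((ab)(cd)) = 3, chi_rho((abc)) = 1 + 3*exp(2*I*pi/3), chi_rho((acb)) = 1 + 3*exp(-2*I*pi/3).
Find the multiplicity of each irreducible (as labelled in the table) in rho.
Multiplicities: chi_1: 1, chi_2: 3, chi_3: 0, chi_4: 1.

Working: Use <chi_rho, chi> = (1/|G|) sum_C |C| * chi_rho(C) * conj(chi(C)) with |G| = 12 for each irreducible chi in the table:
  <chi_rho, chi_1> = (1/12)[1*(7)*conj(1) + 3*(3)*conj(1) + 4*(1 + 3*exp(2*I*pi/3))*conj(1) + 4*(1 + 3*exp(-2*I*pi/3))*conj(1)]
      = (1/12)[(7) + (9) + (4 + 12*exp(2*I*pi/3)) + (4 + 12*exp(-2*I*pi/3))] = 12/12 = 1
  <chi_rho, chi_2> = (1/12)[1*(7)*conj(1) + 3*(3)*conj(1) + 4*(1 + 3*exp(2*I*pi/3))*conj(exp(2*I*pi/3)) + 4*(1 + 3*exp(-2*I*pi/3))*conj(exp(-2*I*pi/3))]
      = (1/12)[(7) + (9) + (12 + 4*exp(-2*I*pi/3)) + (12 + 4*exp(2*I*pi/3))] = 36/12 = 3
  <chi_rho, chi_3> = (1/12)[1*(7)*conj(1) + 3*(3)*conj(1) + 4*(1 + 3*exp(2*I*pi/3))*conj(exp(-2*I*pi/3)) + 4*(1 + 3*exp(-2*I*pi/3))*conj(exp(2*I*pi/3))]
      = (1/12)[(7) + (9) + (12*exp(-2*I*pi/3) + 4*exp(2*I*pi/3)) + (4*exp(-2*I*pi/3) + 12*exp(2*I*pi/3))] = 0/12 = 0
  <chi_rho, chi_4> = (1/12)[1*(7)*conj(3) + 3*(3)*conj(-1) + 4*(1 + 3*exp(2*I*pi/3))*conj(0) + 4*(1 + 3*exp(-2*I*pi/3))*conj(0)]
      = (1/12)[(21) + (-9) + (0) + (0)] = 12/12 = 1
(Exp terms are combined using exp(i*s)*conj(exp(i*t)) = exp(i*(s-t)), and sums of them are collapsed using the identity that for every m > 1 the m distinct m-th roots of unity sum to 0, e.g. 1 + exp(2*I*pi/3) + exp(-2*I*pi/3) = 0.)
Dimension check: dim(rho) = sum (mult * dim) = 1*1 + 3*1 + 0*1 + 1*3 = 7 = chi_rho(e) = 7.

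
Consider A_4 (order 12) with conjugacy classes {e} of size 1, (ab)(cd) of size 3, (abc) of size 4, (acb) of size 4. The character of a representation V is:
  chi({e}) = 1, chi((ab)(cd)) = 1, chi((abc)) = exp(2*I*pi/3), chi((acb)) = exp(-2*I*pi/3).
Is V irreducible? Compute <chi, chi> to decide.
Irreducible: <chi, chi> = 1.

Justification: <chi, chi> = (1/|G|) sum_C |C| * |chi(C)|^2 = (1/12)[1*|1|^2 + 3*|1|^2 + 4*|exp(2*I*pi/3)|^2 + 4*|exp(-2*I*pi/3)|^2]
  = (1/12)[(1) + (3) + (4) + (4)] = 12/12 = 1.
(Exp terms are combined using exp(i*s)*conj(exp(i*t)) = exp(i*(s-t)), and sums of them are collapsed using the identity that for every m > 1 the m distinct m-th roots of unity sum to 0, e.g. 1 + exp(2*I*pi/3) + exp(-2*I*pi/3) = 0.)
A character is irreducible iff <chi, chi> = 1, so this representation is irreducible.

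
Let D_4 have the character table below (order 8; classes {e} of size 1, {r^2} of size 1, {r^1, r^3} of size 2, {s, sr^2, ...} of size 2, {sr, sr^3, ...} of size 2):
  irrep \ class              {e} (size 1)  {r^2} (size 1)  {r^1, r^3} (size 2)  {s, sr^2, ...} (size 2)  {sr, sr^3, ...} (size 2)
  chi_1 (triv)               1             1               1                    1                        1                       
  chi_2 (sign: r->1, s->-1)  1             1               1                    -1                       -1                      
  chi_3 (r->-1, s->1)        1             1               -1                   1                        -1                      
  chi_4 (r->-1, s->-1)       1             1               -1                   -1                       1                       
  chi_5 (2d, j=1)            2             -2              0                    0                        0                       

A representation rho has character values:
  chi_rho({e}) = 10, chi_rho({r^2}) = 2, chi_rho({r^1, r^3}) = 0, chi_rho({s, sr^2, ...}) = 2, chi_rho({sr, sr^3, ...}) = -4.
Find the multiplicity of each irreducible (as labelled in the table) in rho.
Multiplicities: chi_1: 1, chi_2: 2, chi_3: 3, chi_4: 0, chi_5: 2.

Explanation: Use <chi_rho, chi> = (1/|G|) sum_C |C| * chi_rho(C) * conj(chi(C)) with |G| = 8 for each irreducible chi in the table:
  <chi_rho, chi_1> = (1/8)[1*(10)*conj(1) + 1*(2)*conj(1) + 2*(0)*conj(1) + 2*(2)*conj(1) + 2*(-4)*conj(1)]
      = (1/8)[(10) + (2) + (0) + (4) + (-8)] = 8/8 = 1
  <chi_rho, chi_2> = (1/8)[1*(10)*conj(1) + 1*(2)*conj(1) + 2*(0)*conj(1) + 2*(2)*conj(-1) + 2*(-4)*conj(-1)]
      = (1/8)[(10) + (2) + (0) + (-4) + (8)] = 16/8 = 2
  <chi_rho, chi_3> = (1/8)[1*(10)*conj(1) + 1*(2)*conj(1) + 2*(0)*conj(-1) + 2*(2)*conj(1) + 2*(-4)*conj(-1)]
      = (1/8)[(10) + (2) + (0) + (4) + (8)] = 24/8 = 3
  <chi_rho, chi_4> = (1/8)[1*(10)*conj(1) + 1*(2)*conj(1) + 2*(0)*conj(-1) + 2*(2)*conj(-1) + 2*(-4)*conj(1)]
      = (1/8)[(10) + (2) + (0) + (-4) + (-8)] = 0/8 = 0
  <chi_rho, chi_5> = (1/8)[1*(10)*conj(2) + 1*(2)*conj(-2) + 2*(0)*conj(0) + 2*(2)*conj(0) + 2*(-4)*conj(0)]
      = (1/8)[(20) + (-4) + (0) + (0) + (0)] = 16/8 = 2
Dimension check: dim(rho) = sum (mult * dim) = 1*1 + 2*1 + 3*1 + 0*1 + 2*2 = 10 = chi_rho(e) = 10.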